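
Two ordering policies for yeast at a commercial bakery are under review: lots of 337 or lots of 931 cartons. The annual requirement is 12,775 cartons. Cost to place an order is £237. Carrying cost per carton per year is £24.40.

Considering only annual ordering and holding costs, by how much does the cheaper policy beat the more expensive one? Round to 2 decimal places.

For each Q, cost = (D/Q)·S + (Q/2)·H.
TC(337) = (12,775/337)×237 + (337/2)×24.4 = £13,095.60
TC(931) = (12,775/931)×237 + (931/2)×24.4 = £14,610.27
Lots of 337 are cheaper by £1,514.67.

£1,514.67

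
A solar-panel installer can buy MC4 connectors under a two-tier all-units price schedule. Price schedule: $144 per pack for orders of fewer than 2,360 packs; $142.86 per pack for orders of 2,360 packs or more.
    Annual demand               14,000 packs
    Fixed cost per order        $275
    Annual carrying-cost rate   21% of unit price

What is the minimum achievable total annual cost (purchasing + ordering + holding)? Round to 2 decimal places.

$2,031,259.36

H₁ = 21%×$144 = $30.2400;  H₂ = 21%×$142.86 = $30.0006
EOQ₁ = √(2×14,000×275/30.2400) = 504.61  (< 2,360, feasible at tier 1)
EOQ₂ = √(2×14,000×275/30.0006) = 506.62  (< 2,360 → use Q = 2,360 at tier-2 price)
TC(tier 1 (EOQ₁), Q≈504.6) = $2,031,259.36
TC(tier 2, Q≈2,360.0) = $2,037,072.06
Minimum at tier 1 (EOQ₁): $2,031,259.36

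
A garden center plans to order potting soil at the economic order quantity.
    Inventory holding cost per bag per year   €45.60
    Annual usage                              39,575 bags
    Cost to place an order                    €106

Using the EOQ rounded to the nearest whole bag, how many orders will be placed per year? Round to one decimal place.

92.2 orders per year

Q* = √(2·D·S / H) = √(2·39,575·106 / 45.6) = √183,989.0 ≈ 428.94 → Q = 429
Orders per year = D/Q = 39,575 / 429 = 92.249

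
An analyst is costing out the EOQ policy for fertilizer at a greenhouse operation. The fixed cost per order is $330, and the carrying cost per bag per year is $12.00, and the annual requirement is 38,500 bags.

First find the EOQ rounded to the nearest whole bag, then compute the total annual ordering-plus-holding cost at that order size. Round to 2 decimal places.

$17,461.96

Q* = √(2·D·S / H) = √(2·38,500·330 / 12) = √2,117,500.0 ≈ 1,455.16 → Q = 1,455 bags
Annual ordering cost = (D/Q)·S = (38,500/1,455) × 330 = $8,731.96
Annual holding cost  = (Q/2)·H = (1,455/2) × 12 = $8,730.00
Total = $8,731.96 + $8,730.00 = $17,461.96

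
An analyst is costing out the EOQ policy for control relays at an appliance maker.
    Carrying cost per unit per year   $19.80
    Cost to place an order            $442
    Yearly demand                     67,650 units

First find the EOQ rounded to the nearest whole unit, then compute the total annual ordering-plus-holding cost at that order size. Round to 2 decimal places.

2DS/H = 2·67,650·442/19.8 = 3,020,333.33
EOQ = √3,020,333.33 ≈ 1,737.91 → Q = 1,738 units
Orders/yr = 67,650/1,738 = 38.924; ordering cost = 38.924 × $442 = $17,204.43
Average inventory = 1,738/2 = 869; holding cost = 869 × $19.8 = $17,206.20
Total = $17,204.43 + $17,206.20 = $34,410.63

$34,410.63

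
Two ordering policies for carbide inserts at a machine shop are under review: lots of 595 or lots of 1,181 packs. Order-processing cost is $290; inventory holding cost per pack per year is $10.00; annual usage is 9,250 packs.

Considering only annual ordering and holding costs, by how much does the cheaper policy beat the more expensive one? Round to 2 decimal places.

Annual cost at Q: ordering D·S/Q plus holding Q·H/2.
TC(595) = (9,250/595)×290 + (595/2)×10 = $7,483.40
TC(1,181) = (9,250/1,181)×290 + (1,181/2)×10 = $8,176.38
Lots of 595 are cheaper by $692.98.

$692.98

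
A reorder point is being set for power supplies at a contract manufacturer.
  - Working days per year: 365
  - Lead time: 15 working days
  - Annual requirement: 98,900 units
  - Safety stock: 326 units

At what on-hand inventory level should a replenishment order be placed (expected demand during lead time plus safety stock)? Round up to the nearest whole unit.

4,391 units

Daily demand d = 98,900 / 365 = 270.959 units/day
Demand during lead time = 270.959 × 15 = 4,064.38
Reorder point = 4,064.38 + 326 = 4,390.38 → round up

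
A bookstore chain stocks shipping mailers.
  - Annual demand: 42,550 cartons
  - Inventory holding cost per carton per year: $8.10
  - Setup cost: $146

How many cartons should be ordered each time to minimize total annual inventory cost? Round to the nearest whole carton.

EOQ = √(2DS/H) = √(2 × 42,550 × 146 / 8.1)
    = √(1,533,901.23) ≈ 1,238.51

1,239 cartons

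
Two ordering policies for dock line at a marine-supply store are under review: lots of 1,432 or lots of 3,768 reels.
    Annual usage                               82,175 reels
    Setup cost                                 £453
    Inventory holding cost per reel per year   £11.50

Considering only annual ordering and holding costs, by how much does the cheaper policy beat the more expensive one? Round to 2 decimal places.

TC(Q) = (D/Q)S + (Q/2)H
TC(1,432) = (82,175/1,432)×453 + (1,432/2)×11.5 = £34,229.30
TC(3,768) = (82,175/3,768)×453 + (3,768/2)×11.5 = £31,545.32
Cheaper: Q = 3,768.  Difference = £2,683.98

£2,683.98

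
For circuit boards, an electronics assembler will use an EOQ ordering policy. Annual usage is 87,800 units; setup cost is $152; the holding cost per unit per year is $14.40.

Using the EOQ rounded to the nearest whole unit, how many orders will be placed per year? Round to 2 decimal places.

EOQ = √(2DS/H) = √(2 × 87,800 × 152 / 14.4)
    = √(1,853,555.56) ≈ 1,361.45 → Q = 1,361
N = D/Q = 87,800/1,361 ≈ 64.511 orders/yr

64.51 orders per year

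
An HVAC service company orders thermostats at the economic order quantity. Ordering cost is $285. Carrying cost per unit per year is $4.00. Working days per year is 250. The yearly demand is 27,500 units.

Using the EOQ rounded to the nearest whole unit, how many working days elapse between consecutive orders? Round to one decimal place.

18.0 days

2DS/H = 2·27,500·285/4 = 3,918,750.00
EOQ = √3,918,750.00 ≈ 1,979.58 → Q = 1,980 units
Days between orders = 250 / (D/Q) = 250 / 13.889 ≈ 18.000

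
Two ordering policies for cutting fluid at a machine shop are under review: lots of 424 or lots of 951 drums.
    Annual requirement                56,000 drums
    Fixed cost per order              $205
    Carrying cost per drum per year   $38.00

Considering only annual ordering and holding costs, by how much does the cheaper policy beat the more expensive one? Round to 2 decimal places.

$4,990.97

TC(Q) = (D/Q)S + (Q/2)H
TC(424) = (56,000/424)×205 + (424/2)×38 = $35,131.47
TC(951) = (56,000/951)×205 + (951/2)×38 = $30,140.50
|ΔTC| = |$35,131.47 − $30,140.50| = $4,990.97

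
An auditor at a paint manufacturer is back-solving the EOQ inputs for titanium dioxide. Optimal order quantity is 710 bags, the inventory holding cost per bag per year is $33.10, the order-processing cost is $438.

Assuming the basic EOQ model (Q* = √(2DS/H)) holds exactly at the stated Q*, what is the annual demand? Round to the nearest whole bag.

19,048 bags per year

EOQ relation: Q² = 2DS/H, so rearrange for the unknown.
D = Q²H / (2S) = 710² × 33.1 / (2 × 438) = 19,047.61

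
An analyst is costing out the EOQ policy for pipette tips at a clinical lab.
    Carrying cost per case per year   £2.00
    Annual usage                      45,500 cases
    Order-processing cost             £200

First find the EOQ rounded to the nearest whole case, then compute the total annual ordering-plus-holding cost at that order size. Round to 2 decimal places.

Optimal lot size Q* = (2 × 45,500 × £200 / £2)^½ ≈ 3,016.62 → Q = 3,017 cases
Ordering: D/Q × S = 45,500/3,017 × £200 = £3,016.24
Holding:  Q/2 × H = 3,017/2 × £2 = £3,017.00
Total = £3,016.24 + £3,017.00 = £6,033.24

£6,033.24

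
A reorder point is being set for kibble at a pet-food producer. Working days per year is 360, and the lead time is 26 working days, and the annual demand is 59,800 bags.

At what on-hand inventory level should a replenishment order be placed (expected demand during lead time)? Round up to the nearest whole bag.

4,319 bags

Daily demand d = 59,800 / 360 = 166.111 bags/day
Demand during lead time = 166.111 × 26 = 4,318.89
Reorder point = 4,318.89 → round up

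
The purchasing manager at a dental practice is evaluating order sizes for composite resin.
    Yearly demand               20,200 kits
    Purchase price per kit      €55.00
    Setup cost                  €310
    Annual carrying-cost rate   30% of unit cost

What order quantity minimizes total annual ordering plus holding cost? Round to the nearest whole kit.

871 kits

Holding cost per kit per year: H = 30% × €55 = €16.5000
Optimal lot size Q* = (2 × 20,200 × €310 / €16.5)^½ ≈ 871.22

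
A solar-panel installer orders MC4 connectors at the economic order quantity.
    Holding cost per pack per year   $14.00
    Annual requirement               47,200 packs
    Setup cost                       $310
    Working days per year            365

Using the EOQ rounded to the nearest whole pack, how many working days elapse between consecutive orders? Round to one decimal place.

EOQ = √(2DS/H) = √(2 × 47,200 × 310 / 14)
    = √(2,090,285.71) ≈ 1,445.78 → Q = 1,446 packs
T = Q/D × 365 days = 1,446/47,200 × 365 = 11.182 days

11.2 days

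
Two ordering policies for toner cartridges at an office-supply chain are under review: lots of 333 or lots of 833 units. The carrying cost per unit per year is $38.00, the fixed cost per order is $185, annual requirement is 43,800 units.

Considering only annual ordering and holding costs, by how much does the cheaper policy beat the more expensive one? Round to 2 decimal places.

TC(Q) = (D/Q)S + (Q/2)H
TC(333) = (43,800/333)×185 + (333/2)×38 = $30,660.33
TC(833) = (43,800/833)×185 + (833/2)×38 = $25,554.49
|ΔTC| = |$30,660.33 − $25,554.49| = $5,105.84

$5,105.84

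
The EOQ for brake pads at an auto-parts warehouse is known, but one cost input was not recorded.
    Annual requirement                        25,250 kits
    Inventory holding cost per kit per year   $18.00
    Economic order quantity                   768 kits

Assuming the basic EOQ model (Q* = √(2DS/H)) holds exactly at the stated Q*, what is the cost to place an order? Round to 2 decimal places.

Since Q* = (2DS/H)^½, squaring gives Q*²·H = 2DS.
S = Q²H / (2D) = 768² × 18 / (2 × 25,250) = 210.2343

$210.23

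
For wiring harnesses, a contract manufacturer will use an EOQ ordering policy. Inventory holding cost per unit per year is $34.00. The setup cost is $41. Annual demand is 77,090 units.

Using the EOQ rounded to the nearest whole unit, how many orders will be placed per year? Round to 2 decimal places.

Optimal lot size Q* = (2 × 77,090 × $41 / $34)^½ ≈ 431.19 → Q = 431
Orders per year = D/Q = 77,090 / 431 = 178.863

178.86 orders per year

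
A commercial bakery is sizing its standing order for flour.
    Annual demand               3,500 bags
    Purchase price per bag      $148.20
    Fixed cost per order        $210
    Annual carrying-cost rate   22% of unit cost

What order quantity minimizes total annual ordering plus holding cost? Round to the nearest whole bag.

212 bags

Carrying cost H = $148.2 × 22% = $32.6040/bag/yr
Optimal lot size Q* = (2 × 3,500 × $210 / $32.604)^½ ≈ 212.34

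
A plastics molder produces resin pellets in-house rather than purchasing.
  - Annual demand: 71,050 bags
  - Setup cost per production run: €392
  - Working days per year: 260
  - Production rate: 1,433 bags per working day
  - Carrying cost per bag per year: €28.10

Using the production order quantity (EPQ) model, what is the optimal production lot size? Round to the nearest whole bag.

d = 71,050/260 = 273.2692 bags/day;  effective holding cost H(1 − d/p) = 28.1·(1 − 273.2692/1433) = 22.74141
Q* = √(2DS / H_eff) = √(2·71,050·392 / 22.74141) ≈ 1,565.06

1,565 bags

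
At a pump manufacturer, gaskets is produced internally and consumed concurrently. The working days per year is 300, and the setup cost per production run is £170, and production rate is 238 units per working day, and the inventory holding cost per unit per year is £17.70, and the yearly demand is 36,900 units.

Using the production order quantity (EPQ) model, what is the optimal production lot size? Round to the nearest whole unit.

d = 36,900/300 = 123.0000 units/day;  effective holding cost H(1 − d/p) = 17.7·(1 − 123.0000/238) = 8.55252
Q* = √(2DS / H_eff) = √(2·36,900·170 / 8.55252) ≈ 1,211.17

1,211 units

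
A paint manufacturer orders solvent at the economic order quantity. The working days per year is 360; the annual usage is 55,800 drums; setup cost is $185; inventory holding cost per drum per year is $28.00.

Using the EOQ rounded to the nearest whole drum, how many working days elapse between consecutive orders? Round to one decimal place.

5.5 days

Q* = √(2·D·S / H) = √(2·55,800·185 / 28) = √737,357.1 ≈ 858.70 → Q = 859 drums
T = Q/D × 360 days = 859/55,800 × 360 = 5.542 days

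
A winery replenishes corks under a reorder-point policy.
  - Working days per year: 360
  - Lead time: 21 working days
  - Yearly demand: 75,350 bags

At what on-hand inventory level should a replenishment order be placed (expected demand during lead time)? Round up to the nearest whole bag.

4,396 bags

Daily demand d = 75,350 / 360 = 209.306 bags/day
Demand during lead time = 209.306 × 21 = 4,395.42
Reorder point = 4,395.42 → round up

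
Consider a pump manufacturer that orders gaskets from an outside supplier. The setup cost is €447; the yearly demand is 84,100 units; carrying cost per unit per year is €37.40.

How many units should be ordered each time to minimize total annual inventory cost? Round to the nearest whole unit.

Optimal lot size Q* = (2 × 84,100 × €447 / €37.4)^½ ≈ 1,417.85

1,418 units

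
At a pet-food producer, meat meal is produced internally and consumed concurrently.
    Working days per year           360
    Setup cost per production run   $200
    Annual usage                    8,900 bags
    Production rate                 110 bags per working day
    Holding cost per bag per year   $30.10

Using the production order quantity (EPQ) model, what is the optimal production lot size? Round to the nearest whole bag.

391 bags

d = 8,900/360 = 24.7222 bags/day;  effective holding cost H(1 − d/p) = 30.1·(1 − 24.7222/110) = 23.33510
Q* = √(2DS / H_eff) = √(2·8,900·200 / 23.33510) ≈ 390.59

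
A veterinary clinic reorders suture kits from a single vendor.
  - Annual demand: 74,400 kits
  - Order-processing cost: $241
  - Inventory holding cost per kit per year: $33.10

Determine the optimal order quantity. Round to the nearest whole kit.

1,041 kits

EOQ = √(2DS/H) = √(2 × 74,400 × 241 / 33.1)
    = √(1,083,407.85) ≈ 1,040.87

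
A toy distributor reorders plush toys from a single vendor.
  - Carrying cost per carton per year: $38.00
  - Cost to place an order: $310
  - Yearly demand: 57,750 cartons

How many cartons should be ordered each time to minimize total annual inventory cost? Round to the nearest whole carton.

971 cartons

Optimal lot size Q* = (2 × 57,750 × $310 / $38)^½ ≈ 970.69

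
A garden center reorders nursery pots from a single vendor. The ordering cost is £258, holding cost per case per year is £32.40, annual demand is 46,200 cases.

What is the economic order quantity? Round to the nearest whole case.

858 cases

EOQ = √(2DS/H) = √(2 × 46,200 × 258 / 32.4)
    = √(735,777.78) ≈ 857.77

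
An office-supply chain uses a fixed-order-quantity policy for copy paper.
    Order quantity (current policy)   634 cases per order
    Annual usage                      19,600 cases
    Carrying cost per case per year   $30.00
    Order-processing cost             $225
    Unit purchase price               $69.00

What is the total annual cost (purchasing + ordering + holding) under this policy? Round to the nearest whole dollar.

$1,368,866

Orders/yr = 19,600/634 = 30.915; ordering cost = 30.915 × $225 = $6,955.84
Average inventory = 634/2 = 317; holding cost = 317 × $30 = $9,510.00
Purchase cost = D·C = 19,600 × 69 = $1,352,400.00
Total = $6,955.84 + $9,510.00 + $1,352,400.00 = $1,368,865.84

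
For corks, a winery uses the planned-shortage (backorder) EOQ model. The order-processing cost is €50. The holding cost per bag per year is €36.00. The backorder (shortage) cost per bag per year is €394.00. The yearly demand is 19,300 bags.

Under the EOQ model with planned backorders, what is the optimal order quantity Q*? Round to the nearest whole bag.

242 bags

Basic EOQ = √(2·19,300·50/36) = 231.541
Backorder adjustment √((H+b)/b) = √((36+394)/394) = 1.0447
Q* = 231.541 × 1.0447 ≈ 241.89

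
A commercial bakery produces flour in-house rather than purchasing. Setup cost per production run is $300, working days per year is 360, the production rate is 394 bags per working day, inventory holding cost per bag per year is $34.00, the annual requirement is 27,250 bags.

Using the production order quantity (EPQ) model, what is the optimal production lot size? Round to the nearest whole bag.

Daily demand d = 27,250/360 = 75.694; p = 394; 1 − d/p = 0.80788
EPQ = √(2DS / (H(1 − d/p)))
    = √(2 × 27,250 × 300 / (34 × 0.80788)) ≈ 771.52

772 bags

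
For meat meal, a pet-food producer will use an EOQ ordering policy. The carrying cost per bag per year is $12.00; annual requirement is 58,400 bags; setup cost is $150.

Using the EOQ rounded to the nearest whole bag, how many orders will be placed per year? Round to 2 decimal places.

Q* = √(2·D·S / H) = √(2·58,400·150 / 12) = √1,460,000.0 ≈ 1,208.30 → Q = 1,208
N = D/Q = 58,400/1,208 ≈ 48.344 orders/yr

48.34 orders per year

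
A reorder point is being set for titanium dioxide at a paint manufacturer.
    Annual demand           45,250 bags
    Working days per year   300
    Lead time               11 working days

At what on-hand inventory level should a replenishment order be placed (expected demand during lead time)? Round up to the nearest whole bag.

Daily demand d = 45,250 / 300 = 150.833 bags/day
Demand during lead time = 150.833 × 11 = 1,659.17
Reorder point = 1,659.17 → round up

1,660 bags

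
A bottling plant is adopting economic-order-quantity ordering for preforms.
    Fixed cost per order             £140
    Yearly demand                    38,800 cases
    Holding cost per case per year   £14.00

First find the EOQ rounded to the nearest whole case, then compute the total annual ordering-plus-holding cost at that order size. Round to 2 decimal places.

EOQ = √(2DS/H) = √(2 × 38,800 × 140 / 14)
    = √(776,000.00) ≈ 880.91 → Q = 881 cases
Orders/yr = 38,800/881 = 44.041; ordering cost = 44.041 × £140 = £6,165.72
Average inventory = 881/2 = 440.5; holding cost = 440.5 × £14 = £6,167.00
Total = £6,165.72 + £6,167.00 = £12,332.72

£12,332.72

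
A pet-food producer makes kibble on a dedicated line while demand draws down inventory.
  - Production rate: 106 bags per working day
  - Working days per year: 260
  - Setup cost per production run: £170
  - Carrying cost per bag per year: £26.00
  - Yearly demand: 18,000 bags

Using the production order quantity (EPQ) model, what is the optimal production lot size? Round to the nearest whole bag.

824 bags

Daily demand d = 18,000/260 = 69.231; p = 106; 1 − d/p = 0.34688
EPQ = √(2DS / (H(1 − d/p)))
    = √(2 × 18,000 × 170 / (26 × 0.34688)) ≈ 823.76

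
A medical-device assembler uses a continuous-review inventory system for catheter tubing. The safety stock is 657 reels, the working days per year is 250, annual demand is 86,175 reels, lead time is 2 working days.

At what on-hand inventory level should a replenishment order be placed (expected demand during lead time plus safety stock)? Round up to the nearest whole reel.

1,347 reels

Daily demand d = 86,175 / 250 = 344.700 reels/day
Demand during lead time = 344.700 × 2 = 689.40
Reorder point = 689.40 + 657 = 1,346.40 → round up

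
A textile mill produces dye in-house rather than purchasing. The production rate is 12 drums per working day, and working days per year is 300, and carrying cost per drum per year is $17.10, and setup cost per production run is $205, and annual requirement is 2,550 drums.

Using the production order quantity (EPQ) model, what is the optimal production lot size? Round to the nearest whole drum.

d = 2,550/300 = 8.5000 drums/day;  effective holding cost H(1 − d/p) = 17.1·(1 − 8.5000/12) = 4.98750
Q* = √(2DS / H_eff) = √(2·2,550·205 / 4.98750) ≈ 457.85

458 drums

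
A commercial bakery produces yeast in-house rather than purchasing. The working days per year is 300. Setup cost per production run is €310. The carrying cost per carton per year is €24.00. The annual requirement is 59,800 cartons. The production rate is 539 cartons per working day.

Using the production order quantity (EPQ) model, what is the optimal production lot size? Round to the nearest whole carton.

Daily demand d = 59,800/300 = 199.333; p = 539; 1 − d/p = 0.63018
EPQ = √(2DS / (H(1 − d/p)))
    = √(2 × 59,800 × 310 / (24 × 0.63018)) ≈ 1,565.70

1,566 cartons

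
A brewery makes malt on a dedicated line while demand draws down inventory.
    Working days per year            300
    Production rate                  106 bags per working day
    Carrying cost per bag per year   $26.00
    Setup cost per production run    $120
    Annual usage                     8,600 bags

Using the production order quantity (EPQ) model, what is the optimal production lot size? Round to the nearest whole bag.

Daily demand d = 8,600/300 = 28.667; p = 106; 1 − d/p = 0.72956
EPQ = √(2DS / (H(1 − d/p)))
    = √(2 × 8,600 × 120 / (26 × 0.72956)) ≈ 329.87

330 bags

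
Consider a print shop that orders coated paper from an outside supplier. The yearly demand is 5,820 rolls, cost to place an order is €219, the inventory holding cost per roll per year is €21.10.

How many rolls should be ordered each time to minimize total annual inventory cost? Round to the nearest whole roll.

348 rolls

2DS/H = 2·5,820·219/21.1 = 120,813.27
EOQ = √120,813.27 ≈ 347.58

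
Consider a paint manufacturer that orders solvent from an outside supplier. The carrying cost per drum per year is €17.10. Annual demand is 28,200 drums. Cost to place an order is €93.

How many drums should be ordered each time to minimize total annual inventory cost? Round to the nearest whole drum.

Optimal lot size Q* = (2 × 28,200 × €93 / €17.1)^½ ≈ 553.84

554 drums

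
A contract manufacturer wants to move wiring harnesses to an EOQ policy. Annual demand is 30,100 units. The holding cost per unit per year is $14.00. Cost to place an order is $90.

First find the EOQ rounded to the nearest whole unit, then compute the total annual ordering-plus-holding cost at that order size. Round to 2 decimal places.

$8,709.31

Optimal lot size Q* = (2 × 30,100 × $90 / $14)^½ ≈ 622.09 → Q = 622 units
Annual ordering cost = (D/Q)·S = (30,100/622) × 90 = $4,355.31
Annual holding cost  = (Q/2)·H = (622/2) × 14 = $4,354.00
Total = $4,355.31 + $4,354.00 = $8,709.31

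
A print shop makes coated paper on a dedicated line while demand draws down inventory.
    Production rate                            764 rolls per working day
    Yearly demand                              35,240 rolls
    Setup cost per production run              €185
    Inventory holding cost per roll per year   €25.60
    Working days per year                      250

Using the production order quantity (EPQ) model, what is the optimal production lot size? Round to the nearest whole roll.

Daily demand d = 35,240/250 = 140.960; p = 764; 1 − d/p = 0.81550
EPQ = √(2DS / (H(1 − d/p)))
    = √(2 × 35,240 × 185 / (25.6 × 0.81550)) ≈ 790.29

790 rolls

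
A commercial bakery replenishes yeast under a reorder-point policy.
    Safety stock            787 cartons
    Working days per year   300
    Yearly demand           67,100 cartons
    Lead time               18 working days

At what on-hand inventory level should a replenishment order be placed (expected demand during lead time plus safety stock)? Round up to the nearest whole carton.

Daily demand d = 67,100 / 300 = 223.667 cartons/day
Demand during lead time = 223.667 × 18 = 4,026.00
Reorder point = 4,026.00 + 787 = 4,813.00 → round up

4,813 cartons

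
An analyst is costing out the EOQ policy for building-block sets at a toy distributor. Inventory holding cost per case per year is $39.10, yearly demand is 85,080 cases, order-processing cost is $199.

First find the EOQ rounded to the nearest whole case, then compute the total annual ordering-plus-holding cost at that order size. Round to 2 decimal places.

$36,386.79

EOQ = √(2DS/H) = √(2 × 85,080 × 199 / 39.1)
    = √(866,031.71) ≈ 930.61 → Q = 931 cases
Orders/yr = 85,080/931 = 91.386; ordering cost = 91.386 × $199 = $18,185.74
Average inventory = 931/2 = 465.5; holding cost = 465.5 × $39.1 = $18,201.05
Total = $18,185.74 + $18,201.05 = $36,386.79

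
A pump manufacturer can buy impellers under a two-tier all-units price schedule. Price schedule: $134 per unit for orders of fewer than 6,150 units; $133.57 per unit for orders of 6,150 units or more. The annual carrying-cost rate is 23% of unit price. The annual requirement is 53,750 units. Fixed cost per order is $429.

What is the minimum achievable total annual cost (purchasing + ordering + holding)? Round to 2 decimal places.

$7,240,200.68

H₁ = 23%×$134 = $30.8200;  H₂ = 23%×$133.57 = $30.7211
EOQ₁ = √(2×53,750×429/30.8200) = 1,223.25  (< 6,150, feasible at tier 1)
EOQ₂ = √(2×53,750×429/30.7211) = 1,225.22  (< 6,150 → use Q = 6,150 at tier-2 price)
TC(tier 1 (EOQ₁), Q≈1,223.3) = $7,240,200.68
TC(tier 2, Q≈6,150.0) = $7,277,604.27
Minimum at tier 1 (EOQ₁): $7,240,200.68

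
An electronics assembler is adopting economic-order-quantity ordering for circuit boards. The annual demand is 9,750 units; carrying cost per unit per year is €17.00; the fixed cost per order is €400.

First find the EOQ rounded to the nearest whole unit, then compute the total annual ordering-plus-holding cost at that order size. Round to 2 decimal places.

Q* = √(2·D·S / H) = √(2·9,750·400 / 17) = √458,823.5 ≈ 677.37 → Q = 677 units
Orders/yr = 9,750/677 = 14.402; ordering cost = 14.402 × €400 = €5,760.71
Average inventory = 677/2 = 338.5; holding cost = 338.5 × €17 = €5,754.50
Total = €5,760.71 + €5,754.50 = €11,515.21

€11,515.21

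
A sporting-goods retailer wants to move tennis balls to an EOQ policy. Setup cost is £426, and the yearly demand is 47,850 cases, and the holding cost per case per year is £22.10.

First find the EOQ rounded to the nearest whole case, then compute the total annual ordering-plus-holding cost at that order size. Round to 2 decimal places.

2DS/H = 2·47,850·426/22.1 = 1,844,714.93
EOQ = √1,844,714.93 ≈ 1,358.20 → Q = 1,358 cases
Ordering: D/Q × S = 47,850/1,358 × £426 = £15,010.38
Holding:  Q/2 × H = 1,358/2 × £22.1 = £15,005.90
Total = £15,010.38 + £15,005.90 = £30,016.28

£30,016.28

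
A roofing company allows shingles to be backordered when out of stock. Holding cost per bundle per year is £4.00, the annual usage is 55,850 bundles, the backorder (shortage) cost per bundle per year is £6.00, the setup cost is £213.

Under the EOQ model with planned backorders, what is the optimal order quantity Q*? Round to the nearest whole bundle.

Basic EOQ = √(2·55,850·213/4) = 2,438.857
Backorder adjustment √((H+b)/b) = √((4+6)/6) = 1.2910
Q* = 2,438.857 × 1.2910 ≈ 3,148.55

3,149 bundles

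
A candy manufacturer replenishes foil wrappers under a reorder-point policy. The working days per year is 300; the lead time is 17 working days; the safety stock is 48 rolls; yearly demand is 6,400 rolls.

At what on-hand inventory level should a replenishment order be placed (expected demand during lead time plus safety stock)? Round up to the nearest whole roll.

Daily demand d = 6,400 / 300 = 21.333 rolls/day
Demand during lead time = 21.333 × 17 = 362.67
Reorder point = 362.67 + 48 = 410.67 → round up

411 rolls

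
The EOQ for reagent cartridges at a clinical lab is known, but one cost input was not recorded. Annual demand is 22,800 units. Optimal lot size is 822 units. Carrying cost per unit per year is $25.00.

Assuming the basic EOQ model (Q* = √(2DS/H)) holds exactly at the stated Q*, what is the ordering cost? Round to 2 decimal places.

From Q* = √(2DS/H) ⇒ Q*² = 2DS/H.
S = Q²H / (2D) = 822² × 25 / (2 × 22,800) = 370.4408

$370.44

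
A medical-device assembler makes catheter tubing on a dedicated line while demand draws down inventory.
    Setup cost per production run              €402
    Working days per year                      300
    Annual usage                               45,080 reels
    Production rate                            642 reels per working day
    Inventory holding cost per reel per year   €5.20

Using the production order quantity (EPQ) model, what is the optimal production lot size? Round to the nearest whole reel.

Daily demand d = 45,080/300 = 150.267; p = 642; 1 − d/p = 0.76594
EPQ = √(2DS / (H(1 − d/p)))
    = √(2 × 45,080 × 402 / (5.2 × 0.76594)) ≈ 3,016.62

3,017 reels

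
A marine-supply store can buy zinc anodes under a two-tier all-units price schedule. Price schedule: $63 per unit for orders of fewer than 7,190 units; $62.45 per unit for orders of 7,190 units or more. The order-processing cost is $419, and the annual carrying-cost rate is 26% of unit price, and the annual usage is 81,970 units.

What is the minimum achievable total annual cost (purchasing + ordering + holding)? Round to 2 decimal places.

$5,182,175.35

H₁ = 26%×$63 = $16.3800;  H₂ = 26%×$62.45 = $16.2370
EOQ₁ = √(2×81,970×419/16.3800) = 2,047.82  (< 7,190, feasible at tier 1)
EOQ₂ = √(2×81,970×419/16.2370) = 2,056.82  (< 7,190 → use Q = 7,190 at tier-2 price)
TC(tier 1 (EOQ₁), Q≈2,047.8) = $5,197,653.35
TC(tier 2, Q≈7,190.0) = $5,182,175.35
Minimum at tier 2: $5,182,175.35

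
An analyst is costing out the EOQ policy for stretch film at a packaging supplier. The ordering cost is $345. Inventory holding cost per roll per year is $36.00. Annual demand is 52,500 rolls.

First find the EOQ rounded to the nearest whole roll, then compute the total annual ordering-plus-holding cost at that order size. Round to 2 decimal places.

EOQ = √(2DS/H) = √(2 × 52,500 × 345 / 36)
    = √(1,006,250.00) ≈ 1,003.12 → Q = 1,003 rolls
Annual ordering cost = (D/Q)·S = (52,500/1,003) × 345 = $18,058.33
Annual holding cost  = (Q/2)·H = (1,003/2) × 36 = $18,054.00
Total = $18,058.33 + $18,054.00 = $36,112.33

$36,112.33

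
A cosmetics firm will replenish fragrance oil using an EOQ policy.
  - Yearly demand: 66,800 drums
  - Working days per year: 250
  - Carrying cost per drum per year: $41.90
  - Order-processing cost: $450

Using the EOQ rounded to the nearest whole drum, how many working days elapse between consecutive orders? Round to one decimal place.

4.5 days

EOQ = √(2DS/H) = √(2 × 66,800 × 450 / 41.9)
    = √(1,434,844.87) ≈ 1,197.85 → Q = 1,198 drums
T = Q/D × 250 days = 1,198/66,800 × 250 = 4.484 days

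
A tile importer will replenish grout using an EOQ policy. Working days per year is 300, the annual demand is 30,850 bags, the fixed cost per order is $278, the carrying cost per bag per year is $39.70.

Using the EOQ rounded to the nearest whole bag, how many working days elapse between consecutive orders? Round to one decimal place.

6.4 days

Optimal lot size Q* = (2 × 30,850 × $278 / $39.7)^½ ≈ 657.31 → Q = 657 bags
T = Q/D × 300 days = 657/30,850 × 300 = 6.389 days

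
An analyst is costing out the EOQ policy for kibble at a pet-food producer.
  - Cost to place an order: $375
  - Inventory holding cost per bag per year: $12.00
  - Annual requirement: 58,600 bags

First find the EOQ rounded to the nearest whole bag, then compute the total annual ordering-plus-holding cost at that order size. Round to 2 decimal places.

2DS/H = 2·58,600·375/12 = 3,662,500.00
EOQ = √3,662,500.00 ≈ 1,913.77 → Q = 1,914 bags
Annual ordering cost = (D/Q)·S = (58,600/1,914) × 375 = $11,481.19
Annual holding cost  = (Q/2)·H = (1,914/2) × 12 = $11,484.00
Total = $11,481.19 + $11,484.00 = $22,965.19

$22,965.19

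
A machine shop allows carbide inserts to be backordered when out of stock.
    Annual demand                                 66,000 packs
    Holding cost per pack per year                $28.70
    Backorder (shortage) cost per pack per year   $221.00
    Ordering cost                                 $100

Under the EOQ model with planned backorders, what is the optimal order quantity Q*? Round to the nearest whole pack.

721 packs

Q* = √(2DS/H) · √((H + b)/b)
   = √(2 × 66,000 × 100 / 28.7) · √((28.7 + 221) / 221)
   = 678.182 × 1.0630 ≈ 720.87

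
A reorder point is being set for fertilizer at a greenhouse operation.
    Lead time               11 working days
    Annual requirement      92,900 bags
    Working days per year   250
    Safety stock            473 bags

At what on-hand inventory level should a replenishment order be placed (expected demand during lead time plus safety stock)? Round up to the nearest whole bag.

Daily demand d = 92,900 / 250 = 371.600 bags/day
Demand during lead time = 371.600 × 11 = 4,087.60
Reorder point = 4,087.60 + 473 = 4,560.60 → round up

4,561 bags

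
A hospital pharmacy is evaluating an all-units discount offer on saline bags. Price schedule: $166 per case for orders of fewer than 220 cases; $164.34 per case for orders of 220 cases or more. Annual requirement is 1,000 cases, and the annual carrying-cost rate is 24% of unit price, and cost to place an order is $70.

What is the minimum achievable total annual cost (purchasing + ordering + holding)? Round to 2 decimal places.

H₁ = 24%×$166 = $39.8400;  H₂ = 24%×$164.34 = $39.4416
EOQ₁ = √(2×1,000×70/39.8400) = 59.28  (< 220, feasible at tier 1)
EOQ₂ = √(2×1,000×70/39.4416) = 59.58  (< 220 → use Q = 220 at tier-2 price)
TC(tier 1 (EOQ₁), Q≈59.3) = $168,361.69
TC(tier 2, Q≈220.0) = $168,996.76
Minimum at tier 1 (EOQ₁): $168,361.69

$168,361.69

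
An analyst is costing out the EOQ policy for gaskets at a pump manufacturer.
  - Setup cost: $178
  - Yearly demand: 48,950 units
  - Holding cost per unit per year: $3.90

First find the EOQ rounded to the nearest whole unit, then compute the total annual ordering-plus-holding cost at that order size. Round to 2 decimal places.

$8,243.92

EOQ = √(2DS/H) = √(2 × 48,950 × 178 / 3.9)
    = √(4,468,256.41) ≈ 2,113.83 → Q = 2,114 units
Ordering: D/Q × S = 48,950/2,114 × $178 = $4,121.62
Holding:  Q/2 × H = 2,114/2 × $3.9 = $4,122.30
Total = $4,121.62 + $4,122.30 = $8,243.92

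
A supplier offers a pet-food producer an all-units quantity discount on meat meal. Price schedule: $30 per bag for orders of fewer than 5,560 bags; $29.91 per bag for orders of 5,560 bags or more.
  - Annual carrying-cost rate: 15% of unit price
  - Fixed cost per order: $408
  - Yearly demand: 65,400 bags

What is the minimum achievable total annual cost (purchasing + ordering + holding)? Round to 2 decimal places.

$1,973,385.61

H₁ = 15%×$30 = $4.5000;  H₂ = 15%×$29.91 = $4.4865
EOQ₁ = √(2×65,400×408/4.5000) = 3,443.72  (< 5,560, feasible at tier 1)
EOQ₂ = √(2×65,400×408/4.4865) = 3,448.90  (< 5,560 → use Q = 5,560 at tier-2 price)
TC(tier 1 (EOQ₁), Q≈3,443.7) = $1,977,496.74
TC(tier 2, Q≈5,560.0) = $1,973,385.61
Minimum at tier 2: $1,973,385.61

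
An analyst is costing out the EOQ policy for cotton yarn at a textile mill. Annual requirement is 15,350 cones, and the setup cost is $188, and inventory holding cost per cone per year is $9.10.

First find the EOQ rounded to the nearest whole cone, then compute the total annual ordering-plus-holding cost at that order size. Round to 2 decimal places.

2DS/H = 2·15,350·188/9.1 = 634,241.76
EOQ = √634,241.76 ≈ 796.39 → Q = 796 cones
Ordering: D/Q × S = 15,350/796 × $188 = $3,625.38
Holding:  Q/2 × H = 796/2 × $9.1 = $3,621.80
Total = $3,625.38 + $3,621.80 = $7,247.18

$7,247.18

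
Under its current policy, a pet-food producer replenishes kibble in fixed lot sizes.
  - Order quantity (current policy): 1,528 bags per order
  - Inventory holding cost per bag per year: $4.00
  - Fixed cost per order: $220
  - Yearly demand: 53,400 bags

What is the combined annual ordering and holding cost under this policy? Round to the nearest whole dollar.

$10,744

Annual ordering cost = (D/Q)·S = (53,400/1,528) × 220 = $7,688.48
Annual holding cost  = (Q/2)·H = (1,528/2) × 4 = $3,056.00
Total = $7,688.48 + $3,056.00 = $10,744.48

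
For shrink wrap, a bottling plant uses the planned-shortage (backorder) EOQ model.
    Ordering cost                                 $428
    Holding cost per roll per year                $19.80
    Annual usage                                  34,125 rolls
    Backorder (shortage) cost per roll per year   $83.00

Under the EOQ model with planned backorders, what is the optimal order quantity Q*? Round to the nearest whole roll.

Q* = √(2DS/H) · √((H + b)/b)
   = √(2 × 34,125 × 428 / 19.8) · √((19.8 + 83) / 83)
   = 1,214.621 × 1.1129 ≈ 1,351.76

1,352 rolls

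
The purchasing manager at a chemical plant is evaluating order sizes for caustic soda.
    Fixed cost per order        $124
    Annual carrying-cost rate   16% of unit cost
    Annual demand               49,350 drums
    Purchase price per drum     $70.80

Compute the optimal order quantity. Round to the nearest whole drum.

Carrying cost H = $70.8 × 16% = $11.3280/drum/yr
2DS/H = 2·49,350·124/11.328 = 1,080,402.54
EOQ = √1,080,402.54 ≈ 1,039.42

1,039 drums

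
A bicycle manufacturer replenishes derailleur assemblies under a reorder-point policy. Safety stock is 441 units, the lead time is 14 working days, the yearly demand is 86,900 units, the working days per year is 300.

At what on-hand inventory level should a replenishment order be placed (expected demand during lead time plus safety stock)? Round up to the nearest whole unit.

Daily demand d = 86,900 / 300 = 289.667 units/day
Demand during lead time = 289.667 × 14 = 4,055.33
Reorder point = 4,055.33 + 441 = 4,496.33 → round up

4,497 units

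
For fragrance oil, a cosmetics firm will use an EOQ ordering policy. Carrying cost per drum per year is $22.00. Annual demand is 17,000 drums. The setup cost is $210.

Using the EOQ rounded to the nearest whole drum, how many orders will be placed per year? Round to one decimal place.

29.8 orders per year

Optimal lot size Q* = (2 × 17,000 × $210 / $22)^½ ≈ 569.69 → Q = 570
Orders per year = D/Q = 17,000 / 570 = 29.825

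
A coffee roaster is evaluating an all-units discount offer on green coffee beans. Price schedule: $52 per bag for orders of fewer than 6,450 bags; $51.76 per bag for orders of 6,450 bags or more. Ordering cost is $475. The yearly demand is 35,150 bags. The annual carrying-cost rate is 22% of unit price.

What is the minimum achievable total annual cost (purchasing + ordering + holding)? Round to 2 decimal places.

H₁ = 22%×$52 = $11.4400;  H₂ = 22%×$51.76 = $11.3872
EOQ₁ = √(2×35,150×475/11.4400) = 1,708.49  (< 6,450, feasible at tier 1)
EOQ₂ = √(2×35,150×475/11.3872) = 1,712.44  (< 6,450 → use Q = 6,450 at tier-2 price)
TC(tier 1 (EOQ₁), Q≈1,708.5) = $1,847,345.08
TC(tier 2, Q≈6,450.0) = $1,858,676.29
Minimum at tier 1 (EOQ₁): $1,847,345.08

$1,847,345.08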